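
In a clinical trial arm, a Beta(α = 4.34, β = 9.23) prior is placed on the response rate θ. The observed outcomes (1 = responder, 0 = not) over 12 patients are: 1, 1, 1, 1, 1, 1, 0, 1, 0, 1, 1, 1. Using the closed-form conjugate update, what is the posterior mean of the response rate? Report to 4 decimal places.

The Beta prior is conjugate to a Binomial/Bernoulli likelihood; the update adds successes to α and failures to β.
Posterior: Beta(α+k, β+n−k) = Beta(4.34+10, 9.23+2) = Beta(14.34, 11.23).
Posterior mean = α/(α+β) = 14.34/25.57 = 0.5608.

0.5608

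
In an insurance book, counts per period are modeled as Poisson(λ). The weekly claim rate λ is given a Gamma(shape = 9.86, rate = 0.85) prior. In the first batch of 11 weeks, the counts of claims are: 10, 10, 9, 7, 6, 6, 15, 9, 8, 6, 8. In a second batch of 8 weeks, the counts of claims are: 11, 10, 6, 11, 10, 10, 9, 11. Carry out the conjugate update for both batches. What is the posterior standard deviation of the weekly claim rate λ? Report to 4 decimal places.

With a Gamma(shape α, rate β) prior, the Poisson likelihood is conjugate: the posterior is Gamma(α + ΣXᵢ, β + n).
Batch 1: sum of counts S = 94 over n = 11 weeks.
After batch 1: Gamma(α+S, β+n) = Gamma(9.86+94, 0.85+11) = Gamma(103.86, 11.85).
Batch 2: sum of counts S = 78 over n = 8 weeks.
After batch 2: Gamma(α+S, β+n) = Gamma(103.86+78, 11.85+8) = Gamma(181.86, 19.85).
SD = √α/β = √181.86/19.85 = 0.6794.

0.6794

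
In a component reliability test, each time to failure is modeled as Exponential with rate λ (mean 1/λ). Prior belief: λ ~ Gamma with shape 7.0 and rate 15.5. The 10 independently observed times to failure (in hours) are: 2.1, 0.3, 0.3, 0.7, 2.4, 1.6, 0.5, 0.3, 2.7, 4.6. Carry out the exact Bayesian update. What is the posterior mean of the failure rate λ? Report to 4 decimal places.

0.5484

With a Gamma(shape α, rate β) prior on the exponential rate λ, the posterior after n observations with total T = Σxᵢ is Gamma(α+n, β+T).
Sum of observations T = 15.5 hours; n = 10.
Posterior: Gamma(7.0+10, 15.5+15.5) = Gamma(17.0, 31.0).
Posterior mean of λ = α/β = 17.0/31.0 = 0.5484.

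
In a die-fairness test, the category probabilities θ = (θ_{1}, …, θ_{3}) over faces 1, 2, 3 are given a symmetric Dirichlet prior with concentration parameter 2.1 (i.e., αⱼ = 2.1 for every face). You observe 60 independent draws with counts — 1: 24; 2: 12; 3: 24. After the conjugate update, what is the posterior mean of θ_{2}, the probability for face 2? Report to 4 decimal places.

0.2127

The Dirichlet prior is conjugate to the Multinomial likelihood: each posterior αⱼ = prior αⱼ + observed count nⱼ.
Posterior concentration: (26.1, 14.1, 26.1), total = 66.3.
E[θ_{2}|data] = α_{2}/Σα = 14.1/66.3 = 0.2127.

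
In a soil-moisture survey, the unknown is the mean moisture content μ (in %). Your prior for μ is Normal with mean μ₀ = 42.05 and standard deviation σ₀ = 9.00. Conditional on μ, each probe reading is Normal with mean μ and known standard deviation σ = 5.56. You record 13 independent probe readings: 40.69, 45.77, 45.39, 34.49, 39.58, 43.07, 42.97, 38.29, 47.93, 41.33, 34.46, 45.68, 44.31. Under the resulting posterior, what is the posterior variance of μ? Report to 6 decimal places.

For Normal data with known variance σ², a Normal(μ₀, σ₀²) prior on μ is conjugate. Posterior precision = 1/σ₀² + n/σ²; posterior mean is the precision-weighted average of μ₀ and x̄.
σ₀² = 9.00² = 81, σ² = 5.56² = 30.9136; σ² + n·σ₀² = 30.9136 + 13·81 = 1083.9136.
Posterior precision = 1/σ₀² + n/σ² = 1/81 + 13/30.9136 = (σ² + n·σ₀²)/(σ₀²σ²) = 1083.9136/(81·30.9136); posterior variance σₙ² = σ₀²σ²/(σ² + n·σ₀²) = 81·30.9136/1083.9136 = 2.310149.

2.310149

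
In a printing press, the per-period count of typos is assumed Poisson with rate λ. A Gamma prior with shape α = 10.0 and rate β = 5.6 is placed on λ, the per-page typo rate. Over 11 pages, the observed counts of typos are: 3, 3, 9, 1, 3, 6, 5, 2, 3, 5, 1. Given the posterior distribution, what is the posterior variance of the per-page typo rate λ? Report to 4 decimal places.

0.1851

With a Gamma(shape α, rate β) prior, the Poisson likelihood is conjugate: the posterior is Gamma(α + ΣXᵢ, β + n).
Sum of counts S = 41 over n = 11 pages.
Posterior: Gamma(α+S, β+n) = Gamma(10.0+41, 5.6+11) = Gamma(51.0, 16.6).
Var = α/β² = 51.0/16.6² = 0.1851.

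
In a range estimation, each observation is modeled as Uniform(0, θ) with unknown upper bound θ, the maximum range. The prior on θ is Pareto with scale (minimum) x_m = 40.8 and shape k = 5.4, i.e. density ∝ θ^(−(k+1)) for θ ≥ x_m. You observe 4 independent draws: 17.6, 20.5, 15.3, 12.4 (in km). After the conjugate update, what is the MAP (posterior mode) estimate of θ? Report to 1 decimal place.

40.8

A Pareto(scale x_m, shape k) prior on the upper bound θ of Uniform(0, θ) is conjugate: posterior is Pareto(max(x_m, max xᵢ), k + n).
Sample maximum = 20.5; prior scale x_m = 40.8 → posterior scale = max = 40.8.
Posterior shape = 5.4 + 4 = 9.4.
The Pareto density is decreasing on [x_m, ∞), so the mode is x_m = 40.8.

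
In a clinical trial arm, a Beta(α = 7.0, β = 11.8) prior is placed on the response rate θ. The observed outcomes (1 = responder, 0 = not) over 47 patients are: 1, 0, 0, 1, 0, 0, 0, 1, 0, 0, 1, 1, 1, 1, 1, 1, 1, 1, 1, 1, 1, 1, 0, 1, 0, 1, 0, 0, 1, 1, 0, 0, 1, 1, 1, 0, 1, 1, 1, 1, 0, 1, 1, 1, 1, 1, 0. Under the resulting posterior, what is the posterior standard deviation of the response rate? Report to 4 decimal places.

0.0604

The Beta prior is conjugate to a Binomial/Bernoulli likelihood; the update adds successes to α and failures to β.
Posterior: Beta(α+k, β+n−k) = Beta(7.0+31, 11.8+16) = Beta(38.0, 27.8).
Var = αβ/((α+β)²(α+β+1)) = 38.0·27.8/(65.8²·66.8) = 0.00365258; SD = √0.00365258 = 0.0604.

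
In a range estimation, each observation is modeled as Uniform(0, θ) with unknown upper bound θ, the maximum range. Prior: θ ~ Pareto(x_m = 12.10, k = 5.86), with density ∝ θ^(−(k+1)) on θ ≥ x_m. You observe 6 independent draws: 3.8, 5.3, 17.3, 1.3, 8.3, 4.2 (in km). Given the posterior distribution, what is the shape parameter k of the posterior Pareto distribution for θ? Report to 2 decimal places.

A Pareto(scale x_m, shape k) prior on the upper bound θ of Uniform(0, θ) is conjugate: posterior is Pareto(max(x_m, max xᵢ), k + n).
Sample maximum = 17.3; prior scale x_m = 12.10 → posterior scale = max = 17.30.
Posterior shape = 5.86 + 6 = 11.86.
Posterior shape k = 11.86.

11.86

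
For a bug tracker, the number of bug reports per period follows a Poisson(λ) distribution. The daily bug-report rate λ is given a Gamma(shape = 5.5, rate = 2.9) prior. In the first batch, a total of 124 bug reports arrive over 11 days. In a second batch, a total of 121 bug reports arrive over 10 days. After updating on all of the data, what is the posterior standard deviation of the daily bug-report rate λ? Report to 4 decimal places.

With a Gamma(shape α, rate β) prior, the Poisson likelihood is conjugate: the posterior is Gamma(α + ΣXᵢ, β + n).
After batch 1: Gamma(α+S, β+n) = Gamma(5.5+124, 2.9+11) = Gamma(129.5, 13.9).
After batch 2: Gamma(α+S, β+n) = Gamma(129.5+121, 13.9+10) = Gamma(250.5, 23.9).
SD = √α/β = √250.5/23.9 = 0.6622.

0.6622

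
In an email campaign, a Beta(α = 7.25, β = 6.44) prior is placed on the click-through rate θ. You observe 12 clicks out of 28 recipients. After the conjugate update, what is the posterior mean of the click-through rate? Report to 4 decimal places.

0.4617

The Beta prior is conjugate to a Binomial/Bernoulli likelihood; the update adds successes to α and failures to β.
Posterior: Beta(α+k, β+n−k) = Beta(7.25+12, 6.44+16) = Beta(19.25, 22.44).
Posterior mean = α/(α+β) = 19.25/41.69 = 0.4617.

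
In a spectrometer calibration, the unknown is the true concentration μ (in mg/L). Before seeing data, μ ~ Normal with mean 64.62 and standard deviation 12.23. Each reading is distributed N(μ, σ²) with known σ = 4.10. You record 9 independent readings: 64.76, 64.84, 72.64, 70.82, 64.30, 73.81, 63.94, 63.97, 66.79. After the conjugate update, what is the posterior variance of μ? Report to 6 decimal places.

For Normal data with known variance σ², a Normal(μ₀, σ₀²) prior on μ is conjugate. Posterior precision = 1/σ₀² + n/σ²; posterior mean is the precision-weighted average of μ₀ and x̄.
σ₀² = 12.23² = 149.5729, σ² = 4.10² = 16.81; σ² + n·σ₀² = 16.81 + 9·149.5729 = 1362.9661.
Posterior precision = 1/σ₀² + n/σ² = 1/149.5729 + 9/16.81 = (σ² + n·σ₀²)/(σ₀²σ²) = 1362.9661/(149.5729·16.81); posterior variance σₙ² = σ₀²σ²/(σ² + n·σ₀²) = 149.5729·16.81/1362.9661 = 1.844742.

1.844742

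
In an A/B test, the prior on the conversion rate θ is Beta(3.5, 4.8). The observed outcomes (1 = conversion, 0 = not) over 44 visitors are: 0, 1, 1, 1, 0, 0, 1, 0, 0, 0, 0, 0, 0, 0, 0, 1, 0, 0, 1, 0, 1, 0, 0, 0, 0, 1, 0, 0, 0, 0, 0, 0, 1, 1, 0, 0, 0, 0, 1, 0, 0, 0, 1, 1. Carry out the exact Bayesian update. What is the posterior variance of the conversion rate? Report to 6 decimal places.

0.004052

The Beta prior is conjugate to a Binomial/Bernoulli likelihood; the update adds successes to α and failures to β.
Posterior: Beta(α+k, β+n−k) = Beta(3.5+13, 4.8+31) = Beta(16.5, 35.8).
Var = αβ/((α+β)²(α+β+1)) = 16.5·35.8/(52.3²·53.3) = 0.004052.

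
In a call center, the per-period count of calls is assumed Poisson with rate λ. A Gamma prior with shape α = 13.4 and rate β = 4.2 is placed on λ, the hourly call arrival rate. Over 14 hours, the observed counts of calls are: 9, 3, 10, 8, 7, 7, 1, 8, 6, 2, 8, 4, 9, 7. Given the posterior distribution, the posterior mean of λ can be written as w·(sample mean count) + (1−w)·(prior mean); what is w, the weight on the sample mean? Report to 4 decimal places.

With a Gamma(shape α, rate β) prior, the Poisson likelihood is conjugate: the posterior is Gamma(α + ΣXᵢ, β + n).
Posterior mean = (α₀+S)/(β₀+n) = [n/(β₀+n)]·(S/n) + [β₀/(β₀+n)]·(α₀/β₀), so only n and β₀ enter the weight.
Weight on data w = n/(β₀+n) = 14/(4.2+14) = 14/18.2 = 0.7692.

0.7692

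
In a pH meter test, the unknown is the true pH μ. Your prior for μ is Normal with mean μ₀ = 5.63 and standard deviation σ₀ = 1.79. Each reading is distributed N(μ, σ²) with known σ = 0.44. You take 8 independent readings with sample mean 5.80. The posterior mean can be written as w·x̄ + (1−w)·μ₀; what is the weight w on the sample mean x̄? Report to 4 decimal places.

0.9925

For Normal data with known variance σ², a Normal(μ₀, σ₀²) prior on μ is conjugate. Posterior precision = 1/σ₀² + n/σ²; posterior mean is the precision-weighted average of μ₀ and x̄.
σ₀² = 1.79² = 3.2041, σ² = 0.44² = 0.1936. Prior precision 1/σ₀² = 1/3.2041; data precision n/σ² = 8/0.1936.
w = (n/σ²)/(1/σ₀² + n/σ²) = n·σ₀²/(σ² + n·σ₀²) = 8·3.2041/(0.1936 + 8·3.2041) = 25.6328/25.8264 = 0.9925.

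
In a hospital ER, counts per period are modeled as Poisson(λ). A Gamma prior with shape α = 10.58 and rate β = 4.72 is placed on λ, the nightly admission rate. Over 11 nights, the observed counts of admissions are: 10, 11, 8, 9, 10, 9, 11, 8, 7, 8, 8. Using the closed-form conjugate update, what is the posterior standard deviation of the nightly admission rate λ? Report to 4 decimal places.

0.6659

With a Gamma(shape α, rate β) prior, the Poisson likelihood is conjugate: the posterior is Gamma(α + ΣXᵢ, β + n).
Sum of counts S = 99 over n = 11 nights.
Posterior: Gamma(α+S, β+n) = Gamma(10.58+99, 4.72+11) = Gamma(109.58, 15.72).
SD = √α/β = √109.58/15.72 = 0.6659.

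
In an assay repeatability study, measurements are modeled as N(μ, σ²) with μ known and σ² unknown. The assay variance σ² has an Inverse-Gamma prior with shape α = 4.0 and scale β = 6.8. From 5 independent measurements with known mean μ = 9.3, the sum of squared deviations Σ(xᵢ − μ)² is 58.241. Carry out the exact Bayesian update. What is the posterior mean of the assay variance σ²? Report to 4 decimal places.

6.5310

With known mean μ and an Inverse-Gamma(α, β) prior on σ², the Normal likelihood is conjugate: posterior is Inv-Gamma(α + n/2, β + Σ(xᵢ−μ)²/2).
Posterior: Inv-Gamma(4.0 + 5/2, 6.8 + 58.241/2) = Inv-Gamma(6.50, 35.9205).
E[σ²|data] = β/(α−1) = 35.9205/5.50 = 6.5310.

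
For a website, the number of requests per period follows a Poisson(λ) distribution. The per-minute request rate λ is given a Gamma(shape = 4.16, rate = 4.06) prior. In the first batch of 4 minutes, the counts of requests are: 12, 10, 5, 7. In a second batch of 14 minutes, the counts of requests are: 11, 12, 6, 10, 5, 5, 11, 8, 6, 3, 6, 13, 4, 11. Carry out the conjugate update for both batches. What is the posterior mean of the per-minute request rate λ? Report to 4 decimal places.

With a Gamma(shape α, rate β) prior, the Poisson likelihood is conjugate: the posterior is Gamma(α + ΣXᵢ, β + n).
Batch 1: sum of counts S = 34 over n = 4 minutes.
After batch 1: Gamma(α+S, β+n) = Gamma(4.16+34, 4.06+4) = Gamma(38.16, 8.06).
Batch 2: sum of counts S = 111 over n = 14 minutes.
After batch 2: Gamma(α+S, β+n) = Gamma(38.16+111, 8.06+14) = Gamma(149.16, 22.06).
Posterior mean = α/β = 149.16/22.06 = 6.7616.

6.7616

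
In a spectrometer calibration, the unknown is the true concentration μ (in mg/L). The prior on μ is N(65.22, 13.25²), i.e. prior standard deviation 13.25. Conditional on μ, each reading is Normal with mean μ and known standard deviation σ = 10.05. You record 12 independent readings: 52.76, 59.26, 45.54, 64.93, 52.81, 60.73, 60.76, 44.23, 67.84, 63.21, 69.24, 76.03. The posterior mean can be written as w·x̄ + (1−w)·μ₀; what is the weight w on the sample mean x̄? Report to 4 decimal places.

For Normal data with known variance σ², a Normal(μ₀, σ₀²) prior on μ is conjugate. Posterior precision = 1/σ₀² + n/σ²; posterior mean is the precision-weighted average of μ₀ and x̄.
σ₀² = 13.25² = 175.5625, σ² = 10.05² = 101.0025. Prior precision 1/σ₀² = 1/175.5625; data precision n/σ² = 12/101.0025.
w = (n/σ²)/(1/σ₀² + n/σ²) = n·σ₀²/(σ² + n·σ₀²) = 12·175.5625/(101.0025 + 12·175.5625) = 2106.75/2207.7525 = 0.9543.

0.9543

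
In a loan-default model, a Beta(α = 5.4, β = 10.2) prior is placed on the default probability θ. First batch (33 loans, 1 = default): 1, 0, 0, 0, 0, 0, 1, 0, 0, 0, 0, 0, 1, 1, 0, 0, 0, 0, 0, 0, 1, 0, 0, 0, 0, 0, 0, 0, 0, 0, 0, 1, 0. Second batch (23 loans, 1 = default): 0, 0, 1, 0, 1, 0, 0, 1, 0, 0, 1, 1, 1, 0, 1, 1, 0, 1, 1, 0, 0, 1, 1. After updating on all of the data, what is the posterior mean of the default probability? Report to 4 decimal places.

The Beta prior is conjugate to a Binomial/Bernoulli likelihood; the update adds successes to α and failures to β.
After batch 1: Beta(5.4+6, 10.2+27) = Beta(11.4, 37.2).
After batch 2: Beta(11.4+12, 37.2+11) = Beta(23.4, 48.2).
Posterior mean = α/(α+β) = 23.4/71.6 = 0.3268.

0.3268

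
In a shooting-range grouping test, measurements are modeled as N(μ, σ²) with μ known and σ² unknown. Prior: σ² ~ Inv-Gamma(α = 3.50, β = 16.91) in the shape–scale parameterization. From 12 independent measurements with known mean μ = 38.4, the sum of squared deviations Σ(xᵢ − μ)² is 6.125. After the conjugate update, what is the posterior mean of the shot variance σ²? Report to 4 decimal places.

With known mean μ and an Inverse-Gamma(α, β) prior on σ², the Normal likelihood is conjugate: posterior is Inv-Gamma(α + n/2, β + Σ(xᵢ−μ)²/2).
Posterior: Inv-Gamma(3.50 + 12/2, 16.91 + 6.125/2) = Inv-Gamma(9.50, 19.9725).
E[σ²|data] = β/(α−1) = 19.9725/8.50 = 2.3497.

2.3497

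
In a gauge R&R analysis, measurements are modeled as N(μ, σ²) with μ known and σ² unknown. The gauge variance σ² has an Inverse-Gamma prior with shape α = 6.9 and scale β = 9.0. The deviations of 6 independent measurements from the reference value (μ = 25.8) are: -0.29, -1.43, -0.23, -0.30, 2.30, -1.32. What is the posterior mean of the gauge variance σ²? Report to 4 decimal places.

1.5339

With known mean μ and an Inverse-Gamma(α, β) prior on σ², the Normal likelihood is conjugate: posterior is Inv-Gamma(α + n/2, β + Σ(xᵢ−μ)²/2).
Σ(xᵢ−μ)² = (-0.29)² + (-1.43)² + (-0.23)² + (-0.30)² + (2.30)² + (-1.32)² = 9.3043.
Posterior: Inv-Gamma(6.9 + 6/2, 9.0 + 9.3043/2) = Inv-Gamma(9.90, 13.65215).
E[σ²|data] = β/(α−1) = 13.65215/8.90 = 1.5339.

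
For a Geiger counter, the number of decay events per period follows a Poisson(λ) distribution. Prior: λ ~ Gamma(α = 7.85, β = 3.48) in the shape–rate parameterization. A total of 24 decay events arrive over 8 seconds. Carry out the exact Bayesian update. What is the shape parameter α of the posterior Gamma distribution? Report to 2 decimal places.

31.85

With a Gamma(shape α, rate β) prior, the Poisson likelihood is conjugate: the posterior is Gamma(α + ΣXᵢ, β + n).
Posterior: Gamma(α+S, β+n) = Gamma(7.85+24, 3.48+8) = Gamma(31.85, 11.48).
Posterior α = 31.85.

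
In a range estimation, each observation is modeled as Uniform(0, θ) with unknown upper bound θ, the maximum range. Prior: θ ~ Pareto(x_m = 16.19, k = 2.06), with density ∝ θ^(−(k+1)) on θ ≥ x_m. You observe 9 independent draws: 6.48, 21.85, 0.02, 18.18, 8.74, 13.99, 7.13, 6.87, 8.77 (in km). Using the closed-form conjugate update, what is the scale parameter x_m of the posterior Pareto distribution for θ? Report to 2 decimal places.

A Pareto(scale x_m, shape k) prior on the upper bound θ of Uniform(0, θ) is conjugate: posterior is Pareto(max(x_m, max xᵢ), k + n).
Sample maximum = 21.85; prior scale x_m = 16.19 → posterior scale = max = 21.85.
Posterior shape = 2.06 + 9 = 11.06.
Posterior scale x_m = 21.85.

21.85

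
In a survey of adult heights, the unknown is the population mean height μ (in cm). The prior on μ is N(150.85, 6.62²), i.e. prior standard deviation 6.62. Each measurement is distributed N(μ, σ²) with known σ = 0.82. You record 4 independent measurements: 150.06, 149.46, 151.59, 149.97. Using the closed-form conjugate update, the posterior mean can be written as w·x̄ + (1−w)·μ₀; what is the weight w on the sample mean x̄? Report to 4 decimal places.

0.9962

For Normal data with known variance σ², a Normal(μ₀, σ₀²) prior on μ is conjugate. Posterior precision = 1/σ₀² + n/σ²; posterior mean is the precision-weighted average of μ₀ and x̄.
σ₀² = 6.62² = 43.8244, σ² = 0.82² = 0.6724. Prior precision 1/σ₀² = 1/43.8244; data precision n/σ² = 4/0.6724.
w = (n/σ²)/(1/σ₀² + n/σ²) = n·σ₀²/(σ² + n·σ₀²) = 4·43.8244/(0.6724 + 4·43.8244) = 175.2976/175.97 = 0.9962.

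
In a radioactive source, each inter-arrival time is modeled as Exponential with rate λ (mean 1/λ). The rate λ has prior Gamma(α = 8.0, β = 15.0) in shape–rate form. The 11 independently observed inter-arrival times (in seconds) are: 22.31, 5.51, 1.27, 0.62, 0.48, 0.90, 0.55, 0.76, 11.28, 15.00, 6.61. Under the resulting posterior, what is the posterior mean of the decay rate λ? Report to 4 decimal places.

With a Gamma(shape α, rate β) prior on the exponential rate λ, the posterior after n observations with total T = Σxᵢ is Gamma(α+n, β+T).
Sum of observations T = 65.29 seconds; n = 11.
Posterior: Gamma(8.0+11, 15.0+65.29) = Gamma(19.0, 80.29).
Posterior mean of λ = α/β = 19.0/80.29 = 0.2366.

0.2366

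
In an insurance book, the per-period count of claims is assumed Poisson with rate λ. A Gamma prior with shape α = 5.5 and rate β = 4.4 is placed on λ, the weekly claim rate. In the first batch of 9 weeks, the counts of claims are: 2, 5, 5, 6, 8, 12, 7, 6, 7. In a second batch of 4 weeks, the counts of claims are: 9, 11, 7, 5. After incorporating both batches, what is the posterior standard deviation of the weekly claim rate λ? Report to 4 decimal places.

With a Gamma(shape α, rate β) prior, the Poisson likelihood is conjugate: the posterior is Gamma(α + ΣXᵢ, β + n).
Batch 1: sum of counts S = 58 over n = 9 weeks.
After batch 1: Gamma(α+S, β+n) = Gamma(5.5+58, 4.4+9) = Gamma(63.5, 13.4).
Batch 2: sum of counts S = 32 over n = 4 weeks.
After batch 2: Gamma(α+S, β+n) = Gamma(63.5+32, 13.4+4) = Gamma(95.5, 17.4).
SD = √α/β = √95.5/17.4 = 0.5616.

0.5616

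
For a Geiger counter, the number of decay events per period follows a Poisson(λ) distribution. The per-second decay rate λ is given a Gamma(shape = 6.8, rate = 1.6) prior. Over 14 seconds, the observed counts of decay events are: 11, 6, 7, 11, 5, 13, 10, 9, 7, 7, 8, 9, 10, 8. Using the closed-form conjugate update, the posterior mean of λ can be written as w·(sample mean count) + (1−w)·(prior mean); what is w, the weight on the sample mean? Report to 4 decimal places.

With a Gamma(shape α, rate β) prior, the Poisson likelihood is conjugate: the posterior is Gamma(α + ΣXᵢ, β + n).
Posterior mean = (α₀+S)/(β₀+n) = [n/(β₀+n)]·(S/n) + [β₀/(β₀+n)]·(α₀/β₀), so only n and β₀ enter the weight.
Weight on data w = n/(β₀+n) = 14/(1.6+14) = 14/15.6 = 0.8974.

0.8974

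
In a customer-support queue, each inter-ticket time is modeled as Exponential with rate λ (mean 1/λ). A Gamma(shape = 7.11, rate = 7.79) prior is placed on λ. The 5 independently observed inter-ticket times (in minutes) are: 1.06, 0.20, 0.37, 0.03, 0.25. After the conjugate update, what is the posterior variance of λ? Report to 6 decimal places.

With a Gamma(shape α, rate β) prior on the exponential rate λ, the posterior after n observations with total T = Σxᵢ is Gamma(α+n, β+T).
Sum of observations T = 1.91 minutes; n = 5.
Posterior: Gamma(7.11+5, 7.79+1.91) = Gamma(12.11, 9.70).
Var = α/β² = 0.128707.

0.128707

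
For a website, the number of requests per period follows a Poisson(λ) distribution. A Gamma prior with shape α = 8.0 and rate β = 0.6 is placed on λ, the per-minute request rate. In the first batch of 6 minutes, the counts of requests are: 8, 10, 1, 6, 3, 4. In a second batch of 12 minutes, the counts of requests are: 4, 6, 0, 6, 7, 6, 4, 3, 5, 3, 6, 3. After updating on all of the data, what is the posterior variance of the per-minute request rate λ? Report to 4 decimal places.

0.2688

With a Gamma(shape α, rate β) prior, the Poisson likelihood is conjugate: the posterior is Gamma(α + ΣXᵢ, β + n).
Batch 1: sum of counts S = 32 over n = 6 minutes.
After batch 1: Gamma(α+S, β+n) = Gamma(8.0+32, 0.6+6) = Gamma(40.0, 6.6).
Batch 2: sum of counts S = 53 over n = 12 minutes.
After batch 2: Gamma(α+S, β+n) = Gamma(40.0+53, 6.6+12) = Gamma(93.0, 18.6).
Var = α/β² = 93.0/18.6² = 0.2688.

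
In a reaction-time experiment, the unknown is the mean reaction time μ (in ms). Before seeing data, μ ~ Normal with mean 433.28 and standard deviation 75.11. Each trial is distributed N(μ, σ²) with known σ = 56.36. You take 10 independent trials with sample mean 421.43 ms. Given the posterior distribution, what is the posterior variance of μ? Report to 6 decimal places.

300.713317

For Normal data with known variance σ², a Normal(μ₀, σ₀²) prior on μ is conjugate. Posterior precision = 1/σ₀² + n/σ²; posterior mean is the precision-weighted average of μ₀ and x̄.
σ₀² = 75.11² = 5641.5121, σ² = 56.36² = 3176.4496; σ² + n·σ₀² = 3176.4496 + 10·5641.5121 = 59591.5706.
Posterior precision = 1/σ₀² + n/σ² = 1/5641.5121 + 10/3176.4496 = (σ² + n·σ₀²)/(σ₀²σ²) = 59591.5706/(5641.5121·3176.4496); posterior variance σₙ² = σ₀²σ²/(σ² + n·σ₀²) = 5641.5121·3176.4496/59591.5706 = 300.713317.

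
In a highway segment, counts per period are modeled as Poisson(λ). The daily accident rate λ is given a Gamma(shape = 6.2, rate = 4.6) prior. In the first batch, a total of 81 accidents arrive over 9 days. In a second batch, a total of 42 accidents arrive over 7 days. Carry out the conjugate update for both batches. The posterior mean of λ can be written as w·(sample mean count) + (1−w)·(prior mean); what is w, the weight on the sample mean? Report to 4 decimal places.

With a Gamma(shape α, rate β) prior, the Poisson likelihood is conjugate: the posterior is Gamma(α + ΣXᵢ, β + n).
Total number of days: n = 9 + 7 = 16.
Posterior mean = (α₀+S)/(β₀+n) = [n/(β₀+n)]·(S/n) + [β₀/(β₀+n)]·(α₀/β₀), so only n and β₀ enter the weight.
Weight on data w = n/(β₀+n) = 16/(4.6+16) = 16/20.6 = 0.7767.

0.7767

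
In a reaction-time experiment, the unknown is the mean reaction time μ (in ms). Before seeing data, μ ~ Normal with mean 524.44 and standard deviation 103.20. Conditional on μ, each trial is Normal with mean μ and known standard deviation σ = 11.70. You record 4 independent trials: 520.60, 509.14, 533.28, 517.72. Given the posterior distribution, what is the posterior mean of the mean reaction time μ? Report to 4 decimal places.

For Normal data with known variance σ², a Normal(μ₀, σ₀²) prior on μ is conjugate. Posterior precision = 1/σ₀² + n/σ²; posterior mean is the precision-weighted average of μ₀ and x̄.
Σxᵢ = 520.60 + 509.14 + 533.28 + 517.72 = 2080.74, so n·x̄ = 2080.74.
σ₀² = 103.20² = 10650.24, σ² = 11.70² = 136.89; σ² + n·σ₀² = 136.89 + 4·10650.24 = 42737.85.
Posterior mean = (μ₀/σ₀² + n·x̄/σ²)/(1/σ₀² + n/σ²) = (σ²·μ₀ + σ₀²·n·x̄)/(σ² + n·σ₀²) = (136.89·524.44 + 10650.24·2080.74)/42737.85 = 22232170.9692/42737.85 = 520.1986.

520.1986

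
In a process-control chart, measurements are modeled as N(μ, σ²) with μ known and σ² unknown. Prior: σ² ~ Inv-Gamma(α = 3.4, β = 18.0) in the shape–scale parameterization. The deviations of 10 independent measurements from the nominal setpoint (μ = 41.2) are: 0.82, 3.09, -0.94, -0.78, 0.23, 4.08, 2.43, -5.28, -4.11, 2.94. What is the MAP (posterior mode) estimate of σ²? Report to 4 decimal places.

With known mean μ and an Inverse-Gamma(α, β) prior on σ², the Normal likelihood is conjugate: posterior is Inv-Gamma(α + n/2, β + Σ(xᵢ−μ)²/2).
Σ(xᵢ−μ)² = (0.82)² + (3.09)² + (-0.94)² + (-0.78)² + (0.23)² + (4.08)² + (2.43)² + (-5.28)² + (-4.11)² + (2.94)² = 87.7308.
Posterior: Inv-Gamma(3.4 + 10/2, 18.0 + 87.7308/2) = Inv-Gamma(8.40, 61.86540).
Mode = β/(α+1) = 61.86540/9.40 = 6.5814.

6.5814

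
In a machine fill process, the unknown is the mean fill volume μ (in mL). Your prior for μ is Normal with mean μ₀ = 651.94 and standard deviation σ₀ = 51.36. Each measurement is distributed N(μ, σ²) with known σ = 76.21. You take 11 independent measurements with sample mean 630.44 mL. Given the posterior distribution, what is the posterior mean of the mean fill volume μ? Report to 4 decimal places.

634.0257

For Normal data with known variance σ², a Normal(μ₀, σ₀²) prior on μ is conjugate. Posterior precision = 1/σ₀² + n/σ²; posterior mean is the precision-weighted average of μ₀ and x̄.
n·x̄ = 11·630.44 = 6934.84.
σ₀² = 51.36² = 2637.8496, σ² = 76.21² = 5807.9641; σ² + n·σ₀² = 5807.9641 + 11·2637.8496 = 34824.3097.
Posterior mean = (μ₀/σ₀² + n·x̄/σ²)/(1/σ₀² + n/σ²) = (σ²·μ₀ + σ₀²·n·x̄)/(σ² + n·σ₀²) = (5807.9641·651.94 + 2637.8496·6934.84)/34824.3097 = 22079509.035418/34824.3097 = 634.0257.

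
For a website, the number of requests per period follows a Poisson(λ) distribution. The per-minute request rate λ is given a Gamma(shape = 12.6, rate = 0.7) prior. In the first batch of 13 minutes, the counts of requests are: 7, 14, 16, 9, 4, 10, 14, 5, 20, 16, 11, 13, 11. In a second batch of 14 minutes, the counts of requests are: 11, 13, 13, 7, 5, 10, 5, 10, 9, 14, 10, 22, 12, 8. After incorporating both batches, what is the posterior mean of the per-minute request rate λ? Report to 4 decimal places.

11.2491

With a Gamma(shape α, rate β) prior, the Poisson likelihood is conjugate: the posterior is Gamma(α + ΣXᵢ, β + n).
Batch 1: sum of counts S = 150 over n = 13 minutes.
After batch 1: Gamma(α+S, β+n) = Gamma(12.6+150, 0.7+13) = Gamma(162.6, 13.7).
Batch 2: sum of counts S = 149 over n = 14 minutes.
After batch 2: Gamma(α+S, β+n) = Gamma(162.6+149, 13.7+14) = Gamma(311.6, 27.7).
Posterior mean = α/β = 311.6/27.7 = 11.2491.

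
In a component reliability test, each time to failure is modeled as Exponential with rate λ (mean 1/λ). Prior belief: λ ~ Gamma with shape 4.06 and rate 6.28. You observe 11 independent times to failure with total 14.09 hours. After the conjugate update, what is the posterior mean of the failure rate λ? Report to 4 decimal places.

With a Gamma(shape α, rate β) prior on the exponential rate λ, the posterior after n observations with total T = Σxᵢ is Gamma(α+n, β+T).
Posterior: Gamma(4.06+11, 6.28+14.09) = Gamma(15.06, 20.37).
Posterior mean of λ = α/β = 15.06/20.37 = 0.7393.

0.7393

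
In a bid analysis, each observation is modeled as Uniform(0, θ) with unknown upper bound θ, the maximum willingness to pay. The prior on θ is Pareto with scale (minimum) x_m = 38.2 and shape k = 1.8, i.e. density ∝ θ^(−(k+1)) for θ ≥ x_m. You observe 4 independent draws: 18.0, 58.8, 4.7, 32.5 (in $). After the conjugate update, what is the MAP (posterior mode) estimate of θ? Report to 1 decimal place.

58.8

A Pareto(scale x_m, shape k) prior on the upper bound θ of Uniform(0, θ) is conjugate: posterior is Pareto(max(x_m, max xᵢ), k + n).
Sample maximum = 58.8; prior scale x_m = 38.2 → posterior scale = max = 58.8.
Posterior shape = 1.8 + 4 = 5.8.
The Pareto density is decreasing on [x_m, ∞), so the mode is x_m = 58.8.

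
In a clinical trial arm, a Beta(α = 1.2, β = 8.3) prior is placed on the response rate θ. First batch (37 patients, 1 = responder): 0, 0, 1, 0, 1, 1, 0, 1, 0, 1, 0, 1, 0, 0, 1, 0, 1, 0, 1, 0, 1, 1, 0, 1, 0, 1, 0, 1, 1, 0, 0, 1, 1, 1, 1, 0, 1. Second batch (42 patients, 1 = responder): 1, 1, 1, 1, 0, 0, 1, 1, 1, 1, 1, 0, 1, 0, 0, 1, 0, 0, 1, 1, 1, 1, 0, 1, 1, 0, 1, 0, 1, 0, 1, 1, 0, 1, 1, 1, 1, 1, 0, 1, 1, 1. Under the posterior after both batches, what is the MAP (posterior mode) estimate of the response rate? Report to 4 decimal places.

0.5688

The Beta prior is conjugate to a Binomial/Bernoulli likelihood; the update adds successes to α and failures to β.
After batch 1: Beta(1.2+20, 8.3+17) = Beta(21.2, 25.3).
After batch 2: Beta(21.2+29, 25.3+13) = Beta(50.2, 38.3).
Mode of Beta(a,b) for a,b>1 is (a−1)/(a+b−2) = 49.2/86.5 = 0.5688.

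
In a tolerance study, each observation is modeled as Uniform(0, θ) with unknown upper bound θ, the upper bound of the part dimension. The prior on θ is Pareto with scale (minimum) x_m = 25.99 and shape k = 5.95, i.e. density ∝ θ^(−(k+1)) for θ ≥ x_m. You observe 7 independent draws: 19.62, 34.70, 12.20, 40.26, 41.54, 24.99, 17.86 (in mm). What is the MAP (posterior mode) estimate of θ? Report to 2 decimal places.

41.54

A Pareto(scale x_m, shape k) prior on the upper bound θ of Uniform(0, θ) is conjugate: posterior is Pareto(max(x_m, max xᵢ), k + n).
Sample maximum = 41.54; prior scale x_m = 25.99 → posterior scale = max = 41.54.
Posterior shape = 5.95 + 7 = 12.95.
The Pareto density is decreasing on [x_m, ∞), so the mode is x_m = 41.54.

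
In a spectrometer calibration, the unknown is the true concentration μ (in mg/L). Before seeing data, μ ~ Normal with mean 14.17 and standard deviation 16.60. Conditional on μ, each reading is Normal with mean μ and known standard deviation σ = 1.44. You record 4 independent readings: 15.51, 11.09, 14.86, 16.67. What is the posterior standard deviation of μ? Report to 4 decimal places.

0.7193

For Normal data with known variance σ², a Normal(μ₀, σ₀²) prior on μ is conjugate. Posterior precision = 1/σ₀² + n/σ²; posterior mean is the precision-weighted average of μ₀ and x̄.
σ₀² = 16.60² = 275.56, σ² = 1.44² = 2.0736; σ² + n·σ₀² = 2.0736 + 4·275.56 = 1104.3136.
Posterior precision = 1/σ₀² + n/σ² = 1/275.56 + 4/2.0736 = (σ² + n·σ₀²)/(σ₀²σ²) = 1104.3136/(275.56·2.0736); posterior variance σₙ² = σ₀²σ²/(σ² + n·σ₀²) = 275.56·2.0736/1104.3136 = 0.517427.
Posterior SD = √σₙ² = √(275.56·2.0736/1104.3136) = 0.7193.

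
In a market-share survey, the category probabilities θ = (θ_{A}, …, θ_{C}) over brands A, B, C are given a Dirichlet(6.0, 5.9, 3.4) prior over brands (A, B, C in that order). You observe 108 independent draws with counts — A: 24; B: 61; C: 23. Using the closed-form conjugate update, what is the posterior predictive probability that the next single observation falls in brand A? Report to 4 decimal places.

The Dirichlet prior is conjugate to the Multinomial likelihood: each posterior αⱼ = prior αⱼ + observed count nⱼ.
Posterior concentration: (30.0, 66.9, 26.4), total = 123.3.
P(next = A | data) = α_{A}/Σα = 0.2433.

0.2433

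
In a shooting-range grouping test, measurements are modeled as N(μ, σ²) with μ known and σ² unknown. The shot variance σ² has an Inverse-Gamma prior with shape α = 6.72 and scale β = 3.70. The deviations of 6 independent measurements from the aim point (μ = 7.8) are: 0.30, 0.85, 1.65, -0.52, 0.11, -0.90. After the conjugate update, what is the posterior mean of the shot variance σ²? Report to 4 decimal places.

With known mean μ and an Inverse-Gamma(α, β) prior on σ², the Normal likelihood is conjugate: posterior is Inv-Gamma(α + n/2, β + Σ(xᵢ−μ)²/2).
Σ(xᵢ−μ)² = (0.30)² + (0.85)² + (1.65)² + (-0.52)² + (0.11)² + (-0.90)² = 4.6275.
Posterior: Inv-Gamma(6.72 + 6/2, 3.70 + 4.6275/2) = Inv-Gamma(9.72, 6.01375).
E[σ²|data] = β/(α−1) = 6.01375/8.72 = 0.6897.

0.6897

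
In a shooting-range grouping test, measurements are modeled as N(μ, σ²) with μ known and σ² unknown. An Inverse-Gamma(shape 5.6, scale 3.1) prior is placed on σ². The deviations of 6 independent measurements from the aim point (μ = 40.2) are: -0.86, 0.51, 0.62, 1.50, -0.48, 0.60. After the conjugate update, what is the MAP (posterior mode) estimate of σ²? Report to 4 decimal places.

With known mean μ and an Inverse-Gamma(α, β) prior on σ², the Normal likelihood is conjugate: posterior is Inv-Gamma(α + n/2, β + Σ(xᵢ−μ)²/2).
Σ(xᵢ−μ)² = (-0.86)² + (0.51)² + (0.62)² + (1.50)² + (-0.48)² + (0.60)² = 4.2245.
Posterior: Inv-Gamma(5.6 + 6/2, 3.1 + 4.2245/2) = Inv-Gamma(8.60, 5.21225).
Mode = β/(α+1) = 5.21225/9.60 = 0.5429.

0.5429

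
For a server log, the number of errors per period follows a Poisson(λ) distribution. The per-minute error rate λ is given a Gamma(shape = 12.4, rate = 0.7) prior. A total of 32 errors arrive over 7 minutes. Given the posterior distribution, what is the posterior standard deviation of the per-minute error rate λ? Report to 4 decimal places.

With a Gamma(shape α, rate β) prior, the Poisson likelihood is conjugate: the posterior is Gamma(α + ΣXᵢ, β + n).
Posterior: Gamma(α+S, β+n) = Gamma(12.4+32, 0.7+7) = Gamma(44.4, 7.7).
SD = √α/β = √44.4/7.7 = 0.8654.

0.8654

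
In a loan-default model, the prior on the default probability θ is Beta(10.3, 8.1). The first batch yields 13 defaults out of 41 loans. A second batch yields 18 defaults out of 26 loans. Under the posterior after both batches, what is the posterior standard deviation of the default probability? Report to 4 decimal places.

The Beta prior is conjugate to a Binomial/Bernoulli likelihood; the update adds successes to α and failures to β.
After batch 1: Beta(10.3+13, 8.1+28) = Beta(23.3, 36.1).
After batch 2: Beta(23.3+18, 36.1+8) = Beta(41.3, 44.1).
Var = αβ/((α+β)²(α+β+1)) = 41.3·44.1/(85.4²·86.4) = 0.00289041; SD = √0.00289041 = 0.0538.

0.0538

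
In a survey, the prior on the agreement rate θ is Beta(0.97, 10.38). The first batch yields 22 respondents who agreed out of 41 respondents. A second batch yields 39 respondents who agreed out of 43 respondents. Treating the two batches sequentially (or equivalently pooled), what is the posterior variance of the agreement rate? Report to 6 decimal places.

0.002361

The Beta prior is conjugate to a Binomial/Bernoulli likelihood; the update adds successes to α and failures to β.
After batch 1: Beta(0.97+22, 10.38+19) = Beta(22.97, 29.38).
After batch 2: Beta(22.97+39, 29.38+4) = Beta(61.97, 33.38).
Var = αβ/((α+β)²(α+β+1)) = 61.97·33.38/(95.35²·96.35) = 0.002361.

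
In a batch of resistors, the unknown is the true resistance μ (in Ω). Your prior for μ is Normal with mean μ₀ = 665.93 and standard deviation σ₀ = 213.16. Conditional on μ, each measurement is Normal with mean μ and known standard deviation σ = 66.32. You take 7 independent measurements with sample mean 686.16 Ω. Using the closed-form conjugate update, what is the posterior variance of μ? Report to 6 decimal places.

For Normal data with known variance σ², a Normal(μ₀, σ₀²) prior on μ is conjugate. Posterior precision = 1/σ₀² + n/σ²; posterior mean is the precision-weighted average of μ₀ and x̄.
σ₀² = 213.16² = 45437.1856, σ² = 66.32² = 4398.3424; σ² + n·σ₀² = 4398.3424 + 7·45437.1856 = 322458.6416.
Posterior precision = 1/σ₀² + n/σ² = 1/45437.1856 + 7/4398.3424 = (σ² + n·σ₀²)/(σ₀²σ²) = 322458.6416/(45437.1856·4398.3424); posterior variance σₙ² = σ₀²σ²/(σ² + n·σ₀²) = 45437.1856·4398.3424/322458.6416 = 619.764132.

619.764132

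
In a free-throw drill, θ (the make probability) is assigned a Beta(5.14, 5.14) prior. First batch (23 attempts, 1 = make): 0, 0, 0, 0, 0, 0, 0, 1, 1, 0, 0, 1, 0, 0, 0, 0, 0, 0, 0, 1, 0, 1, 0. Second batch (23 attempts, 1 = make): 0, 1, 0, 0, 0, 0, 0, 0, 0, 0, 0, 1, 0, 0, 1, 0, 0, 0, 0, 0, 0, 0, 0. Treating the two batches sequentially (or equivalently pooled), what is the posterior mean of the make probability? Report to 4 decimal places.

The Beta prior is conjugate to a Binomial/Bernoulli likelihood; the update adds successes to α and failures to β.
After batch 1: Beta(5.14+5, 5.14+18) = Beta(10.14, 23.14).
After batch 2: Beta(10.14+3, 23.14+20) = Beta(13.14, 43.14).
Posterior mean = α/(α+β) = 13.14/56.28 = 0.2335.

0.2335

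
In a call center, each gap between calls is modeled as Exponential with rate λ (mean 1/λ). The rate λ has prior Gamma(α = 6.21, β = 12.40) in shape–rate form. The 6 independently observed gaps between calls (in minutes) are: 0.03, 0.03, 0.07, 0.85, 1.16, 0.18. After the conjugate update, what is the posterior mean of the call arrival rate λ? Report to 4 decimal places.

0.8295

With a Gamma(shape α, rate β) prior on the exponential rate λ, the posterior after n observations with total T = Σxᵢ is Gamma(α+n, β+T).
Sum of observations T = 2.32 minutes; n = 6.
Posterior: Gamma(6.21+6, 12.40+2.32) = Gamma(12.21, 14.72).
Posterior mean of λ = α/β = 12.21/14.72 = 0.8295.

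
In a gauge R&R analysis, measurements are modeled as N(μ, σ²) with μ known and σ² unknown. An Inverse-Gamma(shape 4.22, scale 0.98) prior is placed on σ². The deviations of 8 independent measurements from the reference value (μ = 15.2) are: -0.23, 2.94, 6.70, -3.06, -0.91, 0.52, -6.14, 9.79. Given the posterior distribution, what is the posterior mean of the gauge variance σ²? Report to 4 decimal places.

13.8194

With known mean μ and an Inverse-Gamma(α, β) prior on σ², the Normal likelihood is conjugate: posterior is Inv-Gamma(α + n/2, β + Σ(xᵢ−μ)²/2).
Σ(xᵢ−μ)² = (-0.23)² + (2.94)² + (6.70)² + (-3.06)² + (-0.91)² + (0.52)² + (-6.14)² + (9.79)² = 197.5923.
Posterior: Inv-Gamma(4.22 + 8/2, 0.98 + 197.5923/2) = Inv-Gamma(8.22, 99.77615).
E[σ²|data] = β/(α−1) = 99.77615/7.22 = 13.8194.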